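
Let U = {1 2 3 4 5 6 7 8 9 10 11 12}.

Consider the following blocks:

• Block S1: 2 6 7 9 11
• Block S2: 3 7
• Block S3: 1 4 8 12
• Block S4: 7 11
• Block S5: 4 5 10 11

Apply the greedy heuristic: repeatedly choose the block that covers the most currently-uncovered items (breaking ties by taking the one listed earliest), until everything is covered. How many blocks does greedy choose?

Greedy: pick S1 (covers 5 new) → pick S3 (covers 4 new) → pick S5 (covers 2 new) → pick S2 (covers 1 new). Total picks: 4.

4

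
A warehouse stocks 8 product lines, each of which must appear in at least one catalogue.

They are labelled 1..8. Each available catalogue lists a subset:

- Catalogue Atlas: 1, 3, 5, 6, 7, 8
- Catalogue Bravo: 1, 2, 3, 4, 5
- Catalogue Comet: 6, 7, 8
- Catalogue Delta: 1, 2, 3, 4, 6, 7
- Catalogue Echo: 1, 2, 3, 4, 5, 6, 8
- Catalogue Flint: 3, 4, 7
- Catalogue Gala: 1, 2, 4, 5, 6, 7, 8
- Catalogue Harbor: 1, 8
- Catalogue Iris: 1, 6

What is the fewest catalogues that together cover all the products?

2

Take {Delta, Echo}. Their union is {1, 2, 3, 4, 5, 6, 7, 8}, which is all 8 products.
No single catalogue has all 8 products (the largest, Echo, has 7), so 2 is optimal.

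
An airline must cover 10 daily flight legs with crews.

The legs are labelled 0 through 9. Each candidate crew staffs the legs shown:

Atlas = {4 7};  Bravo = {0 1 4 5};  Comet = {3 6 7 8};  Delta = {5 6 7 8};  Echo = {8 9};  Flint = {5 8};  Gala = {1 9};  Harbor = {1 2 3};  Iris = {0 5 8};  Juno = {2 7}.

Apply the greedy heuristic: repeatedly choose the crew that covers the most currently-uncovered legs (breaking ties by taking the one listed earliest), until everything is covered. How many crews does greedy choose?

4

Greedy: pick Bravo (covers 4 new) → pick Comet (covers 4 new) → pick Echo (covers 1 new) → pick Harbor (covers 1 new). Total picks: 4.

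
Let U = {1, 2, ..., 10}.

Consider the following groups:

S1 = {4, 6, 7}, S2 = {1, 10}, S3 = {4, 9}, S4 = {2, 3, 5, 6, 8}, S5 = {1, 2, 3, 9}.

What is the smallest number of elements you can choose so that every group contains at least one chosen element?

3

H = {1, 2, 4} meets every group (each contains at least one member of H), and |H| = 3.
The groups S2, S3, S4 are pairwise disjoint, so any hitting set needs a separate element for each — at least 3. Hence 3 is optimal.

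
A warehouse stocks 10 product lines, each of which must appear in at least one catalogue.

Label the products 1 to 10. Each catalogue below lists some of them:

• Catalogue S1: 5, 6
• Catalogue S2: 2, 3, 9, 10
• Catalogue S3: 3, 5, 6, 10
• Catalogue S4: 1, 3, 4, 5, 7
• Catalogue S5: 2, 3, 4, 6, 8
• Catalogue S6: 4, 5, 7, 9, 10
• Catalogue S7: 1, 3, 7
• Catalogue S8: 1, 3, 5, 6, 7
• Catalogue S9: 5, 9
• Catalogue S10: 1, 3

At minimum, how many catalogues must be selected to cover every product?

S2 and S4 and S5 together: S2 ∪ S4 ∪ S5 = {1, 2, 3, 4, 5, 6, 7, 8, 9, 10} — every product is covered.
Only S5 contains 8, so S5 is forced; the remaining 5 products need at least 2 more catalogues (each remaining catalogue adds at most 4) — so at least 3 catalogues are needed, and 3 is optimal.

3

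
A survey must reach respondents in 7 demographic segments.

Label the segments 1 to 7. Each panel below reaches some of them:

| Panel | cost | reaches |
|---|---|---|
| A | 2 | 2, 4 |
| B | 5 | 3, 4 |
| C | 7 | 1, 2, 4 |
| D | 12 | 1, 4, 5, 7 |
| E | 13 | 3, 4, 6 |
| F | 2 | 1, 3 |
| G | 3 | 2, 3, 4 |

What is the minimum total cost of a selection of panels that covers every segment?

27

A, D, E together cover every segment (A ∪ D ∪ E = {1, 2, 3, 4, 5, 6, 7}); total cost 2 + 12 + 13 = 27.
The greedy pick A, F, D, E costs 29; no covering selection beats 27.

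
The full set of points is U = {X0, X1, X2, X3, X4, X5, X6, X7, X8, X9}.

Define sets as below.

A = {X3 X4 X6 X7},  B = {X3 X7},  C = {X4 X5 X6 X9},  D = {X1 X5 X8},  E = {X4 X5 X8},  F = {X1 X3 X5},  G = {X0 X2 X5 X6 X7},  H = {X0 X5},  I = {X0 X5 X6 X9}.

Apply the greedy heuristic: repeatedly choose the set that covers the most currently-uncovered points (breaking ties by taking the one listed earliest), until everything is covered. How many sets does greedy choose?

Greedy: pick G (covers 5 new) → pick A (covers 2 new) → pick D (covers 2 new) → pick C (covers 1 new). Total picks: 4.

4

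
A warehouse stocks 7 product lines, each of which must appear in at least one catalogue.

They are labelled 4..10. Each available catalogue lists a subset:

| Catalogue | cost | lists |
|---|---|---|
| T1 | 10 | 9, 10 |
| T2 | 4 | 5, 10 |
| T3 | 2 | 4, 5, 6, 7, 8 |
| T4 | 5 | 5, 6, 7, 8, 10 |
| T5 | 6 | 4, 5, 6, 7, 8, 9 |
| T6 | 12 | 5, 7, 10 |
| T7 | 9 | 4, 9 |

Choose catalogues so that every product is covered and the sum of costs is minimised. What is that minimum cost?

T2, T5 together cover every product (T2 ∪ T5 = {4, 5, 6, 7, 8, 9, 10}); total cost 4 + 6 = 10.
The greedy pick T3, T2, T5 costs 12; no covering selection beats 10.

10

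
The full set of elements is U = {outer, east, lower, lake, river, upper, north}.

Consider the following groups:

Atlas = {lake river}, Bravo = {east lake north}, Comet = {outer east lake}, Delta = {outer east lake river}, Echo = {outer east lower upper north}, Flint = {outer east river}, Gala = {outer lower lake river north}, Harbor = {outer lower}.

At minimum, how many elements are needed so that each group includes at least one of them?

2

The 2 elements {outer, lake} hit every group.
The groups Atlas, Echo are pairwise disjoint, so any hitting set needs a separate element for each — at least 2. Hence 2 is optimal.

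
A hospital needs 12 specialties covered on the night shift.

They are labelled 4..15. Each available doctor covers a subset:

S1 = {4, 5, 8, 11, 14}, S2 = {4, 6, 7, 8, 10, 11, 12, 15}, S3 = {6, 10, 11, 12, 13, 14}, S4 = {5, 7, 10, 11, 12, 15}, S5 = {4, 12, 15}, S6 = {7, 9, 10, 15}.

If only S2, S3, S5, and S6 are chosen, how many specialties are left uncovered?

1

Union of S2, S3, S5, S6 = {4, 6, 7, 8, 9, 10, 11, 12, 13, 14, 15}.
Not covered: 5 — 1 specialty.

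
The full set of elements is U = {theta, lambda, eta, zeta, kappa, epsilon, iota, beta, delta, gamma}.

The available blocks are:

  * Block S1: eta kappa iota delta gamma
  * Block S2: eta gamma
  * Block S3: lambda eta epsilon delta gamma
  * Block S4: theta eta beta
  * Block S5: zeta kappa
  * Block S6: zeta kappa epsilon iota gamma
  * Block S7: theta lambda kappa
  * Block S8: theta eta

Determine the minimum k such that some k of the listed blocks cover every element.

3

Take {S3, S4, S6}. Their union is {theta, lambda, eta, zeta, kappa, epsilon, iota, beta, delta, gamma}, which is all 10 elements.
Only S4 contains beta, so S4 is forced; the remaining 7 elements need at least 2 more blocks (each remaining block adds at most 5) — so at least 3 blocks are needed, and 3 is optimal.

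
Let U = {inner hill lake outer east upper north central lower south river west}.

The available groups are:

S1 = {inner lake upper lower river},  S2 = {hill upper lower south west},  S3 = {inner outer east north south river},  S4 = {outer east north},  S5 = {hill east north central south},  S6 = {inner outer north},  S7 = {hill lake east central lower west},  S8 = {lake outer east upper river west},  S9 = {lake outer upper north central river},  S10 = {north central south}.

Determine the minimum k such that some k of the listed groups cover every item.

S2, S3, and S9 cover everything between them: the union {inner, hill, lake, outer, east, upper, north, central, lower, south, river, west} is all of U.
No 2 of the 10 groups cover everything (all 45 combinations miss at least one item), so 3 is optimal.

3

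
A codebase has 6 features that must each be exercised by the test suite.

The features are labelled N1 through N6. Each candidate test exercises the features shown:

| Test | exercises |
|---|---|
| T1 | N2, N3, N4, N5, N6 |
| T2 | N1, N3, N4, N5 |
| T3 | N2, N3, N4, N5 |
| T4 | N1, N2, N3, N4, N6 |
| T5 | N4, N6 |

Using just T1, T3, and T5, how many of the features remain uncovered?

Union of T1, T3, T5 = {N2, N3, N4, N5, N6}.
Not covered: N1 — 1 feature.

1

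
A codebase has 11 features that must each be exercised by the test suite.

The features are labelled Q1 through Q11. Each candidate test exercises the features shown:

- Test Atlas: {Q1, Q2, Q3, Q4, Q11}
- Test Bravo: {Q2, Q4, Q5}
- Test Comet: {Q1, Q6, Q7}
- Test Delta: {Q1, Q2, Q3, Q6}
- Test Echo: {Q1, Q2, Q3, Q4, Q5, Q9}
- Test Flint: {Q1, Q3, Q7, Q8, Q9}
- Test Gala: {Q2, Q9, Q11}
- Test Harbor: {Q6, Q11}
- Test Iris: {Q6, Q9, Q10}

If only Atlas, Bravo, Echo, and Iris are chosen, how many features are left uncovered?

Union of Atlas, Bravo, Echo, Iris = {Q1, Q2, Q3, Q4, Q5, Q6, Q9, Q10, Q11}.
Not covered: Q7, Q8 — 2 features.

2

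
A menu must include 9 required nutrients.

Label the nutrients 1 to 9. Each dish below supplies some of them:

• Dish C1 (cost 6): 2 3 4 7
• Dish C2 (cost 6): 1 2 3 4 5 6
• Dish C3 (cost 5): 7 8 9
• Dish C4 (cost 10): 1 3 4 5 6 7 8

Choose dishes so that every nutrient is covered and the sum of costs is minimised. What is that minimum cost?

C2, C3 together cover every nutrient (C2 ∪ C3 = {1, 2, 3, 4, 5, 6, 7, 8, 9}); total cost 6 + 5 = 11.
No covering selection has total cost below 11.

11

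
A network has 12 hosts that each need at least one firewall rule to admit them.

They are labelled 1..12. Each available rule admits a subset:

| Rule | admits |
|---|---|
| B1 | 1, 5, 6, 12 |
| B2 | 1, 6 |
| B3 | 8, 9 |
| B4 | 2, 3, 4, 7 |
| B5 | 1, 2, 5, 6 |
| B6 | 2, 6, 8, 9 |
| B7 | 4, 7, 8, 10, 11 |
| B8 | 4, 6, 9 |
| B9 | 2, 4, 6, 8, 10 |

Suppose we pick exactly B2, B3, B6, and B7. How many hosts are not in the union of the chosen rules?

3

Union of B2, B3, B6, B7 = {1, 2, 4, 6, 7, 8, 9, 10, 11}.
Not covered: 3, 5, 12 — 3 hosts.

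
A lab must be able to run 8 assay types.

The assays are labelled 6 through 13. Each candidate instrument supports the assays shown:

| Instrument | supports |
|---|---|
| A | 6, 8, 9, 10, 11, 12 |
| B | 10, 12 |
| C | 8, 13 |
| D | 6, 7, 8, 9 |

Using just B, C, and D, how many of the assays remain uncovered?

1

Union of B, C, D = {6, 7, 8, 9, 10, 12, 13}.
Not covered: 11 — 1 assay.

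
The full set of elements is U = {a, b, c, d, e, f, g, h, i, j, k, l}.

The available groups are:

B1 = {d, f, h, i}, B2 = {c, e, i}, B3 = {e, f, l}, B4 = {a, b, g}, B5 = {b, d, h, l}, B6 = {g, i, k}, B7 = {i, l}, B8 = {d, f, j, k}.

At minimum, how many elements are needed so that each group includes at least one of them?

3

Take T = {b, f, i}. Each listed group contains at least one of these, so T is a hitting set of size 3.
The groups B4, B7, B8 are pairwise disjoint, so any hitting set needs a separate element for each — at least 3. Hence 3 is optimal.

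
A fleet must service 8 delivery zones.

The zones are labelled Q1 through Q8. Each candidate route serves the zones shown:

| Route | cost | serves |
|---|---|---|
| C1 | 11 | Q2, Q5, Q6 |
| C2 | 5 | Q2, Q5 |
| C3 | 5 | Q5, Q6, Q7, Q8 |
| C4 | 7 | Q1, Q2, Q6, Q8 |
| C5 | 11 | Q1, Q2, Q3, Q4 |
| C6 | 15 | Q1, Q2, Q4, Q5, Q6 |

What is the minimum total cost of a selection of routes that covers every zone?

C3, C5 together cover every zone (C3 ∪ C5 = {Q1, Q2, Q3, Q4, Q5, Q6, Q7, Q8}); total cost 5 + 11 = 16.
No covering selection has total cost below 16.

16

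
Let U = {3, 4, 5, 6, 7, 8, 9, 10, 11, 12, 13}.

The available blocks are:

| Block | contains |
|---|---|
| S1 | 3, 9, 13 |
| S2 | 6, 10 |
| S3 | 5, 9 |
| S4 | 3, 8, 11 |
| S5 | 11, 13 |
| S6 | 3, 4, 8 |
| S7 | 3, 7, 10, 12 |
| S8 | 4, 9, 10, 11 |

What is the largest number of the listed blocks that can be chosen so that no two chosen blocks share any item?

4

S2, S3, S5, S6 are pairwise disjoint (S2={6,10}; S3={5,9}; S5={11,13}; S6={3,4,8}).
Every remaining block overlaps one of these, and no 5 of the listed blocks are pairwise disjoint, so 4 is the maximum.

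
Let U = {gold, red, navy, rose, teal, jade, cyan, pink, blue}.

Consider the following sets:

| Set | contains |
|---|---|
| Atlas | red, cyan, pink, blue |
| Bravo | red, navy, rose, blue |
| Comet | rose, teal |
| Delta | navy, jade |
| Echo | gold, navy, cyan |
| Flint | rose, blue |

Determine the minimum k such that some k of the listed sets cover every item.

Take {Atlas, Comet, Delta, Echo}. Their union is {gold, red, navy, rose, teal, jade, cyan, pink, blue}, which is all 9 items.
Only Atlas contains pink, so Atlas is forced; the remaining 5 items need at least 3 more sets (each remaining set adds at most 2) — so at least 4 sets are needed, and 4 is optimal.

4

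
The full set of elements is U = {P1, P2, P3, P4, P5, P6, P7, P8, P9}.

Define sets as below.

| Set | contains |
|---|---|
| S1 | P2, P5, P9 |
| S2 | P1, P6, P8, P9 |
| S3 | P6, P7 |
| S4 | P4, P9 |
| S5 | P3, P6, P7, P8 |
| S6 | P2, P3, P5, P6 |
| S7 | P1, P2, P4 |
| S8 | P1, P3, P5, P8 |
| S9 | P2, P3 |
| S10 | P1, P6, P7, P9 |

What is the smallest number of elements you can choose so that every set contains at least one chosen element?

4

Take H = {P2, P3, P6, P9}. Each listed set contains at least one of these, so H is a hitting set of size 4.
No choice of 3 elements meets every set, so 4 is the minimum.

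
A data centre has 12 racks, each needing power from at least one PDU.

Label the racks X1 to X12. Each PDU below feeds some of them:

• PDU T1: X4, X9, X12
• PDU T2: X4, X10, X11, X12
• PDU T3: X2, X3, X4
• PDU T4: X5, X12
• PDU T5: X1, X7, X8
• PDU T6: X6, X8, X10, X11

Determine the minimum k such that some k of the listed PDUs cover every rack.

5

Take {T1, T3, T4, T5, T6}. Their union is {X1, X2, X3, X4, X5, X6, X7, X8, X9, X10, X11, X12}, which is all 12 racks.
No 4 of the 6 PDUs cover everything (all 15 combinations miss at least one rack), so 5 is optimal.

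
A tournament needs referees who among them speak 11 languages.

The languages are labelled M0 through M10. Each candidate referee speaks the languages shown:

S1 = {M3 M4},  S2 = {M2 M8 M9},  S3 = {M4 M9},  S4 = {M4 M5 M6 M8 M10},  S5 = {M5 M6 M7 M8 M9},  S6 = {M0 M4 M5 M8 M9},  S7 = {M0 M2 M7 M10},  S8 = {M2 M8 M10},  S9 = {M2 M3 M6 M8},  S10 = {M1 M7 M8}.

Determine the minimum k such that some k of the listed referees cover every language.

Take {S6, S7, S9, S10}. Their union is {M0, M1, M2, M3, M4, M5, M6, M7, M8, M9, M10}, which is all 11 languages.
No 3 of the 10 referees cover everything (all 120 combinations miss at least one language), so 4 is optimal.

4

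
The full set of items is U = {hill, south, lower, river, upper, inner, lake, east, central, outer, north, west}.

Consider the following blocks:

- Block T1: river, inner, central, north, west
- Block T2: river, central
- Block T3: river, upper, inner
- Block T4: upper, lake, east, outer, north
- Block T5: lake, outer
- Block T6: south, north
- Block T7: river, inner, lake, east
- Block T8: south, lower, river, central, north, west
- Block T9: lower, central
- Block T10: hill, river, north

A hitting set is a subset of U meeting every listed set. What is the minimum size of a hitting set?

Take H = {south, river, central, outer}. Each listed block contains at least one of these, so H is a hitting set of size 4.
The blocks T3, T5, T6, T9 are pairwise disjoint, so any hitting set needs a separate item for each — at least 4. Hence 4 is optimal.

4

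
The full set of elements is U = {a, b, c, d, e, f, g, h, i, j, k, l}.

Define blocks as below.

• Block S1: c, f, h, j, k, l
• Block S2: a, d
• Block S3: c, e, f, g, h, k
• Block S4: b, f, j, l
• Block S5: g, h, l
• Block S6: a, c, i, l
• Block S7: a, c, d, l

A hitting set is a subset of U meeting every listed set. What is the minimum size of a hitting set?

3

T = {d, g, l} meets every block (each contains at least one member of T), and |T| = 3.
No choice of 2 elements meets every block, so 3 is the minimum.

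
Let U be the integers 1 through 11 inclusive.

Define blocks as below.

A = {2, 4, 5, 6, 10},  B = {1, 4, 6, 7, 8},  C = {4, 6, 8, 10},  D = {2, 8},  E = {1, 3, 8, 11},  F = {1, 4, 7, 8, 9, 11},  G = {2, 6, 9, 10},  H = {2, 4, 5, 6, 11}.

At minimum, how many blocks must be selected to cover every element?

Take {A, E, F}. Their union is {1, 2, 3, 4, 5, 6, 7, 8, 9, 10, 11}, which is all 11 elements.
Only E contains 3, so E is forced; the remaining 7 elements need at least 2 more blocks (each remaining block adds at most 5) — so at least 3 blocks are needed, and 3 is optimal.

3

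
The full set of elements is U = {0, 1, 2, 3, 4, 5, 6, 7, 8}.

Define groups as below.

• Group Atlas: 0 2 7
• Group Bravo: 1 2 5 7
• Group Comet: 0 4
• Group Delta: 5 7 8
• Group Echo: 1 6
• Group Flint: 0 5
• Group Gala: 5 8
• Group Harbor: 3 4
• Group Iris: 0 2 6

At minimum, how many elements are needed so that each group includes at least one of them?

4

Take H = {4, 5, 6, 7}. Each listed group contains at least one of these, so H is a hitting set of size 4.
The groups Atlas, Echo, Gala, Harbor are pairwise disjoint, so any hitting set needs a separate element for each — at least 4. Hence 4 is optimal.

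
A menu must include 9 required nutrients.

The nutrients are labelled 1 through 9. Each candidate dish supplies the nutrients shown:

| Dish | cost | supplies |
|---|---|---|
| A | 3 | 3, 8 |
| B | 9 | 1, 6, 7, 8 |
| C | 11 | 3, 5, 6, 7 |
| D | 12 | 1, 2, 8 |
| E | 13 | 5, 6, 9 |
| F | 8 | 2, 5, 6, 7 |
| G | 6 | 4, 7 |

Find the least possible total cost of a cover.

A, D, E, G together cover every nutrient (A ∪ D ∪ E ∪ G = {1, 2, 3, 4, 5, 6, 7, 8, 9}); total cost 3 + 12 + 13 + 6 = 34.
The greedy pick A, F, G, B, E costs 39; no covering selection beats 34.

34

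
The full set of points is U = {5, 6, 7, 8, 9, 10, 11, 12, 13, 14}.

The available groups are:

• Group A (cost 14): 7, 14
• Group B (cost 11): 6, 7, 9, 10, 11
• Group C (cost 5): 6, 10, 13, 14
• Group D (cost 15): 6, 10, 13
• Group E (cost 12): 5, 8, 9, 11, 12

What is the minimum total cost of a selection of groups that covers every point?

B, C, E together cover every point (B ∪ C ∪ E = {5, 6, 7, 8, 9, 10, 11, 12, 13, 14}); total cost 11 + 5 + 12 = 28.
No covering selection has total cost below 28.

28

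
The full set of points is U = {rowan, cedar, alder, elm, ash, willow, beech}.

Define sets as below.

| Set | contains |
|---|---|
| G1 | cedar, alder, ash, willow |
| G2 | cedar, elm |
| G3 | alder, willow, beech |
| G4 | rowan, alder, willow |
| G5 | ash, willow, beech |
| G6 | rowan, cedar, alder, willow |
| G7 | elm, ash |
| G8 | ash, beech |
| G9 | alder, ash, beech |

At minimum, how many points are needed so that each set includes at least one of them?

3

The 3 points {alder, elm, beech} hit every set.
The sets G2, G4, G8 are pairwise disjoint, so any hitting set needs a separate point for each — at least 3. Hence 3 is optimal.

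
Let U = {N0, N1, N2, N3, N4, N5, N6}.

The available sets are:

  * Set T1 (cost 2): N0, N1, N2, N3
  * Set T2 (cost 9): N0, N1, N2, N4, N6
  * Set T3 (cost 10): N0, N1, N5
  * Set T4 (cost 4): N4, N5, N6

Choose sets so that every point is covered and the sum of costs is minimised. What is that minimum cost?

6

T1, T4 together cover every point (T1 ∪ T4 = {N0, N1, N2, N3, N4, N5, N6}); total cost 2 + 4 = 6.
No covering selection has total cost below 6.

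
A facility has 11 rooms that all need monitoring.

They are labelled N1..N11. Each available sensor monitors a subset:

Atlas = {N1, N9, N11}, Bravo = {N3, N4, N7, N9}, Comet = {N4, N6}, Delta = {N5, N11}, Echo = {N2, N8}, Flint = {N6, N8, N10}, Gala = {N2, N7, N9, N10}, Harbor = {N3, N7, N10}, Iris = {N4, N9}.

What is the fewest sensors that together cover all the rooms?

Take {Atlas, Comet, Delta, Echo, Harbor}. Their union is {N1, N2, N3, N4, N5, N6, N7, N8, N9, N10, N11}, which is all 11 rooms.
No 4 of the 9 sensors cover everything (all 126 combinations miss at least one room), so 5 is optimal.

5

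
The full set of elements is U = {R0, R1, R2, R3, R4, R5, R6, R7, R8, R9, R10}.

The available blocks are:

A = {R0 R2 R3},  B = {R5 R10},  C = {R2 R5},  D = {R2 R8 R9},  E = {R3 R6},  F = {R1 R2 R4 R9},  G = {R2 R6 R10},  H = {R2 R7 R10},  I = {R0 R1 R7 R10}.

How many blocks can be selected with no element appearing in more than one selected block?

D, E, I are pairwise disjoint (D={R2,R8,R9}; E={R3,R6}; I={R0,R1,R7,R10}).
Every remaining block overlaps one of these, and no 4 of the listed blocks are pairwise disjoint, so 3 is the maximum.

3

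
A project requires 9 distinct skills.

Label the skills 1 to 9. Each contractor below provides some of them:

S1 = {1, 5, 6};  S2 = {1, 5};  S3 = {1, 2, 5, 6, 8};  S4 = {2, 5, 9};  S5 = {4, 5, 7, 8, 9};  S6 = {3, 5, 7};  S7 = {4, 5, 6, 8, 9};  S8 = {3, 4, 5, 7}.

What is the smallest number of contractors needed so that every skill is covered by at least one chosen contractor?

Take {S3, S7, S8}. Their union is {1, 2, 3, 4, 5, 6, 7, 8, 9}, which is all 9 skills.
No 2 of the 8 contractors cover everything (all 28 combinations miss at least one skill), so 3 is optimal.

3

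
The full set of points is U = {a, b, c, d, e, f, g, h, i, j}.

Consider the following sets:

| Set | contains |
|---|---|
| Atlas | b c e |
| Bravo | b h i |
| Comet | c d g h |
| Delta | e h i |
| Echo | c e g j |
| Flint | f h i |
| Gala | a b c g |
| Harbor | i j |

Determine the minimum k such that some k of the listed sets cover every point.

Comet, Echo, Flint, and Gala cover everything between them: the union {a, b, c, d, e, f, g, h, i, j} is all of U.
Only Comet contains d, so Comet is forced; the remaining 6 points need at least 3 more sets (each remaining set adds at most 2) — so at least 4 sets are needed, and 4 is optimal.

4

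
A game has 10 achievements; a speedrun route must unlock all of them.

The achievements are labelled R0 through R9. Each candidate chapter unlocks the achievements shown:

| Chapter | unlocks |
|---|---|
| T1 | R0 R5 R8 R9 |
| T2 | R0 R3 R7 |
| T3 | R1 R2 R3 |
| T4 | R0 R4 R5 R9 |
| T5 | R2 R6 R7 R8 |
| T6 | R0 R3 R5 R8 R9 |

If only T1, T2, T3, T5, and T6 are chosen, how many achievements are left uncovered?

Union of T1, T2, T3, T5, T6 = {R0, R1, R2, R3, R5, R6, R7, R8, R9}.
Not covered: R4 — 1 achievement.

1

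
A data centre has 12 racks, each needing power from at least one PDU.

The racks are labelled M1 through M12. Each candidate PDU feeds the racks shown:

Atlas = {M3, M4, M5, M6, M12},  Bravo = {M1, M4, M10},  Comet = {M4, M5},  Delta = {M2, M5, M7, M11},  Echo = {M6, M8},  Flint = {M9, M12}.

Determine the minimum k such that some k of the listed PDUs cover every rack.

5

Take {Atlas, Bravo, Delta, Echo, Flint}. Their union is {M1, M2, M3, M4, M5, M6, M7, M8, M9, M10, M11, M12}, which is all 12 racks.
No 4 of the 6 PDUs cover everything (all 15 combinations miss at least one rack), so 5 is optimal.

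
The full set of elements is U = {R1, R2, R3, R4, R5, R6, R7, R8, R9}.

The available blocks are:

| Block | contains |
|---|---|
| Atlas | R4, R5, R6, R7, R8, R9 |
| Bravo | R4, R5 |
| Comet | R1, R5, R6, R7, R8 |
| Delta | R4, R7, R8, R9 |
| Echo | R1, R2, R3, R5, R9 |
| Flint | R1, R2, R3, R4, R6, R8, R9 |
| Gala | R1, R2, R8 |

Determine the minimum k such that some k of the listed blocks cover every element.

Atlas and Flint together: Atlas ∪ Flint = {R1, R2, R3, R4, R5, R6, R7, R8, R9} — every element is covered.
No single block has all 9 elements (the largest, Flint, has 7), so 2 is optimal.

2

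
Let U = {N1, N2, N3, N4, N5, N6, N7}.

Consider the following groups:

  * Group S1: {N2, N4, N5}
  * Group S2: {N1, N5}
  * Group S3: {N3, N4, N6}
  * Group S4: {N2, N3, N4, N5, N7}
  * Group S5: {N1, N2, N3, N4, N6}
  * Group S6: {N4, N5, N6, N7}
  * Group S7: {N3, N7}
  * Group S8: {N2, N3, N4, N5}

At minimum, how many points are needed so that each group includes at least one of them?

2

Take H = {N3, N5}. Each listed group contains at least one of these, so H is a hitting set of size 2.
The groups S1, S7 are pairwise disjoint, so any hitting set needs a separate point for each — at least 2. Hence 2 is optimal.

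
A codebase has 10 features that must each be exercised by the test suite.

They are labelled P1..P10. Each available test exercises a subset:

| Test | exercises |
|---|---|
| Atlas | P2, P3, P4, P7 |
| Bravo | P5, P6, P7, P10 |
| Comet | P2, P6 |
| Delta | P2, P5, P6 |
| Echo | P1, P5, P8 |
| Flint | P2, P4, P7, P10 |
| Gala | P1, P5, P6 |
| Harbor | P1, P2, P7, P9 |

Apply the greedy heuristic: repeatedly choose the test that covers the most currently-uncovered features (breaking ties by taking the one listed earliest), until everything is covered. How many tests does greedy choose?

4

Greedy: pick Atlas (covers 4 new) → pick Bravo (covers 3 new) → pick Echo (covers 2 new) → pick Harbor (covers 1 new). Total picks: 4.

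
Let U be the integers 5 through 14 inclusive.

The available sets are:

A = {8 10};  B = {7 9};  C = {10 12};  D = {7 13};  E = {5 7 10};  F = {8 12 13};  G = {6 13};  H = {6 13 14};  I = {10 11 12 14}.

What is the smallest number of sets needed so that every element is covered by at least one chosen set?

Take {A, B, E, G, I}. Their union is {5, 6, 7, 8, 9, 10, 11, 12, 13, 14}, which is all 10 elements.
No 4 of the 9 sets cover everything (all 126 combinations miss at least one element), so 5 is optimal.

5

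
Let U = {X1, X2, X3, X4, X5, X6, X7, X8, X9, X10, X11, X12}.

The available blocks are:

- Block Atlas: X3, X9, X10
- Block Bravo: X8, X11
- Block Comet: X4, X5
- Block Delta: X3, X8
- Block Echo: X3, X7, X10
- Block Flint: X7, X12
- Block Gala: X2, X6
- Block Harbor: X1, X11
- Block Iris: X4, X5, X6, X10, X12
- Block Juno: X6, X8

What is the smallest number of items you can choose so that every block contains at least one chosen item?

5

The 5 items {X3, X4, X6, X11, X12} hit every block.
The blocks Atlas, Comet, Flint, Gala, Harbor are pairwise disjoint, so any hitting set needs a separate item for each — at least 5. Hence 5 is optimal.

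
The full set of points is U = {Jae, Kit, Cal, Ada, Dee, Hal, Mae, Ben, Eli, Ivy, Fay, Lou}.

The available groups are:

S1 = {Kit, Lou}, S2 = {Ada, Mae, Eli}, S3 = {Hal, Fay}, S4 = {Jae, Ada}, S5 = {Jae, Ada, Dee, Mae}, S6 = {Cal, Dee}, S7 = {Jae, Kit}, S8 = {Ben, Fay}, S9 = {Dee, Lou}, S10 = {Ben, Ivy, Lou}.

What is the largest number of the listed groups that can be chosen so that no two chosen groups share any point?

S2, S3, S6, S7, S10 are pairwise disjoint (S2={Ada,Mae,Eli}; S3={Hal,Fay}; S6={Cal,Dee}; S7={Jae,Kit}; S10={Ben,Ivy,Lou}).
Every remaining group overlaps one of these, and no 6 of the listed groups are pairwise disjoint, so 5 is the maximum.

5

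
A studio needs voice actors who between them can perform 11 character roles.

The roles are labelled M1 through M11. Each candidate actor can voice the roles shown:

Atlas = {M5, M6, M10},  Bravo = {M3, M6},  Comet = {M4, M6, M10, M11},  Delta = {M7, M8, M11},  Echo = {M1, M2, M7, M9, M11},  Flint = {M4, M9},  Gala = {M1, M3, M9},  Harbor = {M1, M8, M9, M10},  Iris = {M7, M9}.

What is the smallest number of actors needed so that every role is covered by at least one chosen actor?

5

Atlas and Comet and Echo and Gala and Harbor together: Atlas ∪ Comet ∪ Echo ∪ Gala ∪ Harbor = {M1, M2, M3, M4, M5, M6, M7, M8, M9, M10, M11} — every role is covered.
No 4 of the 9 actors cover everything (all 126 combinations miss at least one role), so 5 is optimal.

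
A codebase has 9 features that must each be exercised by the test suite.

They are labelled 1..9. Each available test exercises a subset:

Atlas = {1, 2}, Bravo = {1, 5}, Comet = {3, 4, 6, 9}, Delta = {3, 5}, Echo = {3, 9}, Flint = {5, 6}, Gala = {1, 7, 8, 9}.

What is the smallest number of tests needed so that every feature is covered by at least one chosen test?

Atlas and Comet and Flint and Gala together: Atlas ∪ Comet ∪ Flint ∪ Gala = {1, 2, 3, 4, 5, 6, 7, 8, 9} — every feature is covered.
No 3 of the 7 tests cover everything (all 35 combinations miss at least one feature), so 4 is optimal.

4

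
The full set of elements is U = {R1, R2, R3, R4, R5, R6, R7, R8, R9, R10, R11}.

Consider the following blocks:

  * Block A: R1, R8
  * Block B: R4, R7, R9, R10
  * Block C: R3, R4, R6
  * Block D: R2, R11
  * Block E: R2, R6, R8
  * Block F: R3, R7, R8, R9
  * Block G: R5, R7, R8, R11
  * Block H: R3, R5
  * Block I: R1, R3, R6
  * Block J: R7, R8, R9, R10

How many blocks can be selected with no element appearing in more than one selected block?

A, B, D, H are pairwise disjoint (A={R1,R8}; B={R4,R7,R9,R10}; D={R2,R11}; H={R3,R5}).
Every remaining block overlaps one of these, and no 5 of the listed blocks are pairwise disjoint, so 4 is the maximum.

4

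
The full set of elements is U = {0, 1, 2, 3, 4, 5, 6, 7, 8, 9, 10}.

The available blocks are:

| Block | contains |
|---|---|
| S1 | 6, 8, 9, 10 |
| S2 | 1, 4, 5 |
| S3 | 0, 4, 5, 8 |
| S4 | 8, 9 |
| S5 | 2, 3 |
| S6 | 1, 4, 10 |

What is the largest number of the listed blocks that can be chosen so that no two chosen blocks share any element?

S1, S2, S5 are pairwise disjoint (S1={6,8,9,10}; S2={1,4,5}; S5={2,3}).
Every remaining block overlaps one of these, and no 4 of the listed blocks are pairwise disjoint, so 3 is the maximum.

3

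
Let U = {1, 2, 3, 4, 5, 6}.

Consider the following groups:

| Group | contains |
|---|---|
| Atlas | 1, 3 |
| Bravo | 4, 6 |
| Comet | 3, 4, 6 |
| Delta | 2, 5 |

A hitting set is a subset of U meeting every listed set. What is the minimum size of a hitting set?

3

The 3 items {3, 5, 6} hit every group.
The groups Atlas, Bravo, Delta are pairwise disjoint, so any hitting set needs a separate item for each — at least 3. Hence 3 is optimal.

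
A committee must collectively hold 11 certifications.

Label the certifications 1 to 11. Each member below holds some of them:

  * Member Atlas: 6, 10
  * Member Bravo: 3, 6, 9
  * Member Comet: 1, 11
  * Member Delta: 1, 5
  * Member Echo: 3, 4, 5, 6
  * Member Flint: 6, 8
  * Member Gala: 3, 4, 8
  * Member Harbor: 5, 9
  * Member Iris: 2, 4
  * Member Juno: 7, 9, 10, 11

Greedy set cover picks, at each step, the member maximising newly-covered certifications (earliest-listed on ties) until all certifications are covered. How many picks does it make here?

Greedy: pick Echo (covers 4 new) → pick Juno (covers 4 new) → pick Comet (covers 1 new) → pick Flint (covers 1 new) → pick Iris (covers 1 new). Total picks: 5.

5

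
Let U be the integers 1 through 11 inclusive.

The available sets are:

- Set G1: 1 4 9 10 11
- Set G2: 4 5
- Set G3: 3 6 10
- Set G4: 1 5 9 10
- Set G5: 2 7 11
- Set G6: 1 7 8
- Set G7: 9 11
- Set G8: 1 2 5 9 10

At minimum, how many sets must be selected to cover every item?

G1, G3, G6, and G8 cover everything between them: the union {1, 2, 3, 4, 5, 6, 7, 8, 9, 10, 11} is all of U.
No 3 of the 8 sets cover everything (all 56 combinations miss at least one item), so 4 is optimal.

4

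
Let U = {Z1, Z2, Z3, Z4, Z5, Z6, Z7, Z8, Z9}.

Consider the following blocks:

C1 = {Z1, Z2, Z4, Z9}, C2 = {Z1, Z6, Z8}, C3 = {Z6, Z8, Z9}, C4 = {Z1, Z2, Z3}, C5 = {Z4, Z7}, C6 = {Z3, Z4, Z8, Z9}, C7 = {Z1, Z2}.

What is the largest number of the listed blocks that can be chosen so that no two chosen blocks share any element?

3

C3, C4, C5 are pairwise disjoint (C3={Z6,Z8,Z9}; C4={Z1,Z2,Z3}; C5={Z4,Z7}).
Every remaining block overlaps one of these, and no 4 of the listed blocks are pairwise disjoint, so 3 is the maximum.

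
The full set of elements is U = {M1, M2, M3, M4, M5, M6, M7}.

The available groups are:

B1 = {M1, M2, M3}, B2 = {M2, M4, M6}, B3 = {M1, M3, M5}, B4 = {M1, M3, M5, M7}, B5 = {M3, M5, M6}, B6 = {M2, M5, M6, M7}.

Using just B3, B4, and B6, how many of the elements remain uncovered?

1

Union of B3, B4, B6 = {M1, M2, M3, M5, M6, M7}.
Not covered: M4 — 1 element.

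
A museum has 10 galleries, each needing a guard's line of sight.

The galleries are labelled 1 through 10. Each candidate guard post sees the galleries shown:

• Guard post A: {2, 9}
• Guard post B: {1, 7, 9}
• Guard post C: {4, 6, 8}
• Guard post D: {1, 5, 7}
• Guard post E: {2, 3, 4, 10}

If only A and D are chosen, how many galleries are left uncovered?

5

Union of A, D = {1, 2, 5, 7, 9}.
Not covered: 3, 4, 6, 8, 10 — 5 galleries.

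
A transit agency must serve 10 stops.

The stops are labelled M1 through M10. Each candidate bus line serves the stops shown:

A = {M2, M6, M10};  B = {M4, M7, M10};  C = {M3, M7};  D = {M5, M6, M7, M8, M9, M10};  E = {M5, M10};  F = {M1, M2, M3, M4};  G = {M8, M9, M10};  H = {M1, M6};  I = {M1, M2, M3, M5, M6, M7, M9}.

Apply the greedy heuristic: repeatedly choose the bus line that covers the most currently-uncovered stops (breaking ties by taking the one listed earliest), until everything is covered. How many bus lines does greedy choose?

Greedy: pick I (covers 7 new) → pick B (covers 2 new) → pick D (covers 1 new). Total picks: 3.
(The true minimum cover uses only 2 bus lines, so greedy is not optimal here.)

3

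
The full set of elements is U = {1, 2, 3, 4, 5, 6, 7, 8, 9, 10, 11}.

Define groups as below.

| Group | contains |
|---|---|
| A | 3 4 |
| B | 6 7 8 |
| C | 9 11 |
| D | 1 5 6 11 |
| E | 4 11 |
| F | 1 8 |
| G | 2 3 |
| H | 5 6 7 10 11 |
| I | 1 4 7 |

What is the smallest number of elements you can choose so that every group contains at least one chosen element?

The 4 elements {1, 3, 7, 11} hit every group.
No choice of 3 elements meets every group, so 4 is the minimum.

4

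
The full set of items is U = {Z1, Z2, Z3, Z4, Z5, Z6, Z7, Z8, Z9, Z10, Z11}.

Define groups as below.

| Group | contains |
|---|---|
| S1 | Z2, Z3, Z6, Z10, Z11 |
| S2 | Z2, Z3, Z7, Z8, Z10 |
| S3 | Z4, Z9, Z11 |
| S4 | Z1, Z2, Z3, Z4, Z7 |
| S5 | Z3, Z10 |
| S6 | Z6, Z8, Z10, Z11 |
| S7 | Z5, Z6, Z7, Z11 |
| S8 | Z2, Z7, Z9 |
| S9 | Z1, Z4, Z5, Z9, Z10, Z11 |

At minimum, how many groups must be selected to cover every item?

3

S2, S6, and S9 cover everything between them: the union {Z1, Z2, Z3, Z4, Z5, Z6, Z7, Z8, Z9, Z10, Z11} is all of U.
No 2 of the 9 groups cover everything (all 36 combinations miss at least one item), so 3 is optimal.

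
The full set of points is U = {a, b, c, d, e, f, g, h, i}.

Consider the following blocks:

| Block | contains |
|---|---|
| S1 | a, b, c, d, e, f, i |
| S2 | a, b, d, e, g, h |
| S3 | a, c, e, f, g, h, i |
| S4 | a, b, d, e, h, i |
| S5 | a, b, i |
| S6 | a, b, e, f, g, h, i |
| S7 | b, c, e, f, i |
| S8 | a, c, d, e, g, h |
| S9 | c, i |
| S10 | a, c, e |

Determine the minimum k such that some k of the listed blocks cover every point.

2

Take {S1, S8}. Their union is {a, b, c, d, e, f, g, h, i}, which is all 9 points.
No single block has all 9 points (the largest, S1, has 7), so 2 is optimal.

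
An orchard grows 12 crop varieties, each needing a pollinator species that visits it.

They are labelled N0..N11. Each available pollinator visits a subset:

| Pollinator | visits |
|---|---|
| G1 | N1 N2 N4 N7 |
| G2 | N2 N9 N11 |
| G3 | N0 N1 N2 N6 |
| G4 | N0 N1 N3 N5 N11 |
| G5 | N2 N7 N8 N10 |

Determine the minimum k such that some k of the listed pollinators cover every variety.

Take {G1, G2, G3, G4, G5}. Their union is {N0, N1, N2, N3, N4, N5, N6, N7, N8, N9, N10, N11}, which is all 12 varieties.
No 4 of the 5 pollinators cover everything (all 5 combinations miss at least one variety), so 5 is optimal.

5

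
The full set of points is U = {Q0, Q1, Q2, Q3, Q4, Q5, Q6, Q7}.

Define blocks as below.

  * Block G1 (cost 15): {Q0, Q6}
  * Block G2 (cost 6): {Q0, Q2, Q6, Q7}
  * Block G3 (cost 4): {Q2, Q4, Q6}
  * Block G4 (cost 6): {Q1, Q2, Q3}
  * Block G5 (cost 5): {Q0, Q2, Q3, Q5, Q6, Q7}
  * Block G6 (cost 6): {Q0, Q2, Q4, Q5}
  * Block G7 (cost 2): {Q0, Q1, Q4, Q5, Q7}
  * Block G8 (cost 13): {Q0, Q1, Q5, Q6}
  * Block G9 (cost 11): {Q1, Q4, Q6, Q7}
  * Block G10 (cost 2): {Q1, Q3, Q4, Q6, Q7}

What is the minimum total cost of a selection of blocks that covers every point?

G5, G10 together cover every point (G5 ∪ G10 = {Q0, Q1, Q2, Q3, Q4, Q5, Q6, Q7}); total cost 5 + 2 = 7.
The greedy pick G7, G10, G3 costs 8; no covering selection beats 7.

7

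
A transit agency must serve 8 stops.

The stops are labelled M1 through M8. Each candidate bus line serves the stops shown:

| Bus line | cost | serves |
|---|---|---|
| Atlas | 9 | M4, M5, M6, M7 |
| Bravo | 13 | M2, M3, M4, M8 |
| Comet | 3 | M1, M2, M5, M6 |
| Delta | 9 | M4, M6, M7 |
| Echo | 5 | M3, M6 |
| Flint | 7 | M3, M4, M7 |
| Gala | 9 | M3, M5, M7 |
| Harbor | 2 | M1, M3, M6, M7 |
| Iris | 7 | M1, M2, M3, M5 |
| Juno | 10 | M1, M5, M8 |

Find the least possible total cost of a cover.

Bravo, Comet, Harbor together cover every stop (Bravo ∪ Comet ∪ Harbor = {M1, M2, M3, M4, M5, M6, M7, M8}); total cost 13 + 3 + 2 = 18.
No covering selection has total cost below 18.

18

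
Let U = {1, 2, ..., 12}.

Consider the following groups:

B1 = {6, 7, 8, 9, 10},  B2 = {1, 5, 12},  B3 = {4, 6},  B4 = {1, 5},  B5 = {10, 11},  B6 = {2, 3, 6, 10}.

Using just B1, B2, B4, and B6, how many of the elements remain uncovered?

Union of B1, B2, B4, B6 = {1, 2, 3, 5, 6, 7, 8, 9, 10, 12}.
Not covered: 4, 11 — 2 elements.

2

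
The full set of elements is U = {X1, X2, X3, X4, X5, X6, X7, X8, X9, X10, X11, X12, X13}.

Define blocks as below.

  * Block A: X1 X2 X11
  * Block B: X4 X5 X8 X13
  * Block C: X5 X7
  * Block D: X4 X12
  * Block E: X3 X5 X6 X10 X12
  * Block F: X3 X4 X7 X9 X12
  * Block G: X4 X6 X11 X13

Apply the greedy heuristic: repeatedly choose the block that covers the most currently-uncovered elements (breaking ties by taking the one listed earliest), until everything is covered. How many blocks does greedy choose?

4

Greedy: pick E (covers 5 new) → pick A (covers 3 new) → pick B (covers 3 new) → pick F (covers 2 new). Total picks: 4.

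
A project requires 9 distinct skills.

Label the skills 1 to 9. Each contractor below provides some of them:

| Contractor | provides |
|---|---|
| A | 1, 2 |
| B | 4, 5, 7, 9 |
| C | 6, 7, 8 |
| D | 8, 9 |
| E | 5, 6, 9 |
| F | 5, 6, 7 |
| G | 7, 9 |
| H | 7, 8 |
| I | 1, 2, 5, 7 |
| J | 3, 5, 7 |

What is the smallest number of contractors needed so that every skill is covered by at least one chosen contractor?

4

Take {A, B, C, J}. Their union is {1, 2, 3, 4, 5, 6, 7, 8, 9}, which is all 9 skills.
Only J contains 3, so J is forced; the remaining 6 skills need at least 3 more contractors (each remaining contractor adds at most 2) — so at least 4 contractors are needed, and 4 is optimal.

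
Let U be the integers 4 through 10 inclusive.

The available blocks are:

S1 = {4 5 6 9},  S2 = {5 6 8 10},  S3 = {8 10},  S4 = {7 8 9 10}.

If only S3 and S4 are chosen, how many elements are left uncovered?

3

Union of S3, S4 = {7, 8, 9, 10}.
Not covered: 4, 5, 6 — 3 elements.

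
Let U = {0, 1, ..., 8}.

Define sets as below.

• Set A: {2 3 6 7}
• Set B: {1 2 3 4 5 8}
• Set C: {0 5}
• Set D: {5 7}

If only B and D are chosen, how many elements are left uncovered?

Union of B, D = {1, 2, 3, 4, 5, 7, 8}.
Not covered: 0, 6 — 2 elements.

2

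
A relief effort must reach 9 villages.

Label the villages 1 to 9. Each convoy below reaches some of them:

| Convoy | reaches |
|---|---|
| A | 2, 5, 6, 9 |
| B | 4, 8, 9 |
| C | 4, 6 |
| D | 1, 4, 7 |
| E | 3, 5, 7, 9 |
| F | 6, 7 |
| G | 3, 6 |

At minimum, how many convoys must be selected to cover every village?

A and B and D and E together: A ∪ B ∪ D ∪ E = {1, 2, 3, 4, 5, 6, 7, 8, 9} — every village is covered.
No 3 of the 7 convoys cover everything (all 35 combinations miss at least one village), so 4 is optimal.

4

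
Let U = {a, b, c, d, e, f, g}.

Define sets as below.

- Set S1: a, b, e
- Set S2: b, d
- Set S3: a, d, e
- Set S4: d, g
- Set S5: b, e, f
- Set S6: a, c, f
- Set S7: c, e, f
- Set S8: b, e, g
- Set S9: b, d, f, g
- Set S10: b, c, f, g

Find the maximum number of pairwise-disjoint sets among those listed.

S2, S7 are pairwise disjoint (S2={b,d}; S7={c,e,f}).
Every remaining set overlaps one of these, and no 3 of the listed sets are pairwise disjoint, so 2 is the maximum.

2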